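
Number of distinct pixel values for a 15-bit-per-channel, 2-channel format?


Total bits = 15 bits/channel × 2 channels = 30 bits
Distinct pixel values = 2^30
= 1,073,741,824 pixel values


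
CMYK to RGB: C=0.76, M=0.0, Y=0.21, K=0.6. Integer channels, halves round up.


R = 255 × (1-C) × (1-K) = 255 × 0.24 × 0.40 = 24.48 → 24
G = 255 × (1-M) × (1-K) = 255 × 1.00 × 0.40 = 102
B = 255 × (1-Y) × (1-K) = 255 × 0.79 × 0.40 = 80.58 → 81
= RGB(24, 102, 81)


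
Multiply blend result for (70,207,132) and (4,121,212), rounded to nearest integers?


Multiply: C = A×B/255, rounded to nearest integer
R: 70×4/255 = 280/255 ≈ 1.098 → 1
G: 207×121/255 = 25047/255 ≈ 98.224 → 98
B: 132×212/255 = 27984/255 ≈ 109.741 → 110
= RGB(1, 98, 110)


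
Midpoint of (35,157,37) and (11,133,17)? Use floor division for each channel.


Midpoint: each channel = ⌊(C₁+C₂)/2⌋
R: ⌊(35+11)/2⌋ = 23
G: ⌊(157+133)/2⌋ = 145
B: ⌊(37+17)/2⌋ = 27
= RGB(23, 145, 27)


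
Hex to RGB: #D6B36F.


D6 → 214 (R)
B3 → 179 (G)
6F → 111 (B)
= RGB(214, 179, 111)


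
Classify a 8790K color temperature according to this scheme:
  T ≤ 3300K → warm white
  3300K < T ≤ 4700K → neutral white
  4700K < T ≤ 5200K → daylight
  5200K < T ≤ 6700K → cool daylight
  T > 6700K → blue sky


Temperature: 8790K
8790K > 6700K → blue sky
Classification: blue sky


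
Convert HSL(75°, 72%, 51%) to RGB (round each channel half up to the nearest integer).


H=75°, S=0.72, L=0.51
C = (1-|2L-1|)×S = (1-|0.02|)×0.72 = 0.7056
H' = H/60 = 75/60 ≈ 1.2500; X = C×(1-|H' mod 2 - 1|) = 0.5292
m = L - C/2 = 0.51 - 0.3528 = 0.1572
Sector ⌊H'⌋ = 1 → (R',G',B') = (0.5292, 0.7056, 0.0)
RGB = ((R'+m)×255, (G'+m)×255, (B'+m)×255) = (175.032, 220.014, 40.086)
Round half up → RGB(175, 220, 40)


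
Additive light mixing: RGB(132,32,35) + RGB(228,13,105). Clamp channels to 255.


Additive: each channel = min(255, C₁+C₂)
R: 132+228 = 360 → 255
G: 32+13 = 45 → 45
B: 35+105 = 140 → 140
= RGB(255, 45, 140)


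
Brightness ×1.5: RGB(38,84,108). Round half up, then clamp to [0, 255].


Multiply each channel by 1.5, round half up, clamp to [0, 255]
R: 38×1.5 = 57
G: 84×1.5 = 126
B: 108×1.5 = 162
= RGB(57, 126, 162)


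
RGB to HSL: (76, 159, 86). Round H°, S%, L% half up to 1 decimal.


Normalize: R'=76/255≈0.2980, G'=159/255≈0.6235, B'=86/255≈0.3373
Max=159/255, Min=76/255, Δ=Max-Min=83/255
L = (Max+Min)/2 = (159+76)/510 = 235/510 = 0.46078… → L = 46.1%
L ≤ 0.5 → S = Δ/(Max+Min) = 83/(159+76) = 83/235 = 0.35319… → S = 35.3%
(the 1/255 factors cancel in S and H, so raw channel differences can be used)
Max is G' → H = 60 × ((B-R)/Δ + 2) = 60 × ((86-76)/83 + 2)
  10/83 + 2 = 0.1204… + 2 = 2.1204…
  H = 60 × 2.1204… = 127.228…° → H = 127.2°
= HSL(127.2°, 35.3%, 46.1%)


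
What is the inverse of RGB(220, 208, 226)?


Invert: (255-R, 255-G, 255-B)
R: 255-220 = 35
G: 255-208 = 47
B: 255-226 = 29
= RGB(35, 47, 29)


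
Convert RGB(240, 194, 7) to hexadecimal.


R = 240 → F0 (hex)
G = 194 → C2 (hex)
B = 7 → 07 (hex)
Hex = #F0C207


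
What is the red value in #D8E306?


Color: #D8E306
R = D8 = 216
G = E3 = 227
B = 06 = 6
Red = 216


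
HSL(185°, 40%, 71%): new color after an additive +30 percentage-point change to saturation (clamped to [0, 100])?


Original S = 40%
Adjustment = +30 percentage points
New S = 40 + (30) = 70
Clamp to [0, 100] → 70
= HSL(185°, 70%, 71%)


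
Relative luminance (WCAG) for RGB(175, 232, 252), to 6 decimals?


Linearize each channel (sRGB transfer function): c = v/255; c_lin = c/12.92 if c ≤ 0.04045, else ((c+0.055)/1.055)^2.4
  R: 175/255 ≈ 0.686275 > 0.04045 → ((0.686275+0.055)/1.055)^2.4 ≈ 0.428690
  G: 232/255 ≈ 0.909804 > 0.04045 → ((0.909804+0.055)/1.055)^2.4 ≈ 0.806952
  B: 252/255 ≈ 0.988235 > 0.04045 → ((0.988235+0.055)/1.055)^2.4 ≈ 0.973445
R_lin = 0.428690, G_lin = 0.806952, B_lin = 0.973445
L = 0.2126×R + 0.7152×G + 0.0722×B
L = 0.2126×0.428690 + 0.7152×0.806952 + 0.0722×0.973445
L ≈ 0.738555


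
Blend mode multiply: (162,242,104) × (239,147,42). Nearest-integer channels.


Multiply: C = A×B/255, rounded to nearest integer
R: 162×239/255 = 38718/255 ≈ 151.835 → 152
G: 242×147/255 = 35574/255 ≈ 139.506 → 140
B: 104×42/255 = 4368/255 ≈ 17.129 → 17
= RGB(152, 140, 17)


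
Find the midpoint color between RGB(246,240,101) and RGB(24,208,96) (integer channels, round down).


Midpoint: each channel = ⌊(C₁+C₂)/2⌋
R: ⌊(246+24)/2⌋ = 135
G: ⌊(240+208)/2⌋ = 224
B: ⌊(101+96)/2⌋ = 98
= RGB(135, 224, 98)


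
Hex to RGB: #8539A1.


85 → 133 (R)
39 → 57 (G)
A1 → 161 (B)
= RGB(133, 57, 161)


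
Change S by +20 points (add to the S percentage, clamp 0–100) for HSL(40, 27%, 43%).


Original S = 27%
Adjustment = +20 percentage points
New S = 27 + (20) = 47
Clamp to [0, 100] → 47
= HSL(40°, 47%, 43%)


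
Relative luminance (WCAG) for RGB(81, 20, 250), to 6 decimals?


Linearize each channel (sRGB transfer function): c = v/255; c_lin = c/12.92 if c ≤ 0.04045, else ((c+0.055)/1.055)^2.4
  R: 81/255 ≈ 0.317647 > 0.04045 → ((0.317647+0.055)/1.055)^2.4 ≈ 0.082283
  G: 20/255 ≈ 0.078431 > 0.04045 → ((0.078431+0.055)/1.055)^2.4 ≈ 0.006995
  B: 250/255 ≈ 0.980392 > 0.04045 → ((0.980392+0.055)/1.055)^2.4 ≈ 0.955973
R_lin = 0.082283, G_lin = 0.006995, B_lin = 0.955973
L = 0.2126×R + 0.7152×G + 0.0722×B
L = 0.2126×0.082283 + 0.7152×0.006995 + 0.0722×0.955973
L ≈ 0.091518


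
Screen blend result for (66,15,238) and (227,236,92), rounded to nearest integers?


Screen: C = 255 - (255-A)×(255-B)/255, rounded to nearest integer
R: 255 - (255-66)×(255-227)/255 = 255 - 5292/255 ≈ 255 - 20.753 = 234.247 → 234
G: 255 - (255-15)×(255-236)/255 = 255 - 4560/255 ≈ 255 - 17.882 = 237.118 → 237
B: 255 - (255-238)×(255-92)/255 = 255 - 2771/255 ≈ 255 - 10.867 = 244.133 → 244
= RGB(234, 237, 244)


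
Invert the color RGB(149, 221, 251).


Invert: (255-R, 255-G, 255-B)
R: 255-149 = 106
G: 255-221 = 34
B: 255-251 = 4
= RGB(106, 34, 4)


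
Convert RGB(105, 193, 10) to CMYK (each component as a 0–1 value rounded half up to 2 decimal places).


R'=105/255≈0.4118, G'=193/255≈0.7569, B'=10/255≈0.0392
K = 1 - max(R',G',B') = 1 - 193/255 = 62/255 = 0.24313… → 0.24
(1-R'-K)/(1-K) simplifies to (max-R)/max with max = 193:
C = (193-105)/193 = 88/193 = 0.45595… → 0.46
M = (193-193)/193 = 0/193 = 0 → 0.00
Y = (193-10)/193 = 183/193 = 0.94818… → 0.95
= CMYK(0.46, 0.00, 0.95, 0.24)


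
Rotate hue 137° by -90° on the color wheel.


New hue = (H + rotation) mod 360
New hue = (137 -90) mod 360
= 47 mod 360
= 47°


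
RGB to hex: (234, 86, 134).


R = 234 → EA (hex)
G = 86 → 56 (hex)
B = 134 → 86 (hex)
Hex = #EA5686


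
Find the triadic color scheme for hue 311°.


Triadic: equally spaced at 120° intervals
H1 = 311°
H2 = (311 + 120) mod 360 = 71°
H3 = (311 + 240) mod 360 = 191°
Triadic = 311°, 71°, 191°


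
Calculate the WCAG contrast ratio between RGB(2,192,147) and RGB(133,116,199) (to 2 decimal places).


Linearize each sRGB channel c=v/255: c/12.92 if c ≤ 0.04045 else ((c+0.055)/1.055)^2.4
L = 0.2126×R_lin + 0.7152×G_lin + 0.0722×B_lin
Color 1 (2,192,147):
  R=2: 2/255≈0.0078 ≤ 0.04045 → 0.0078/12.92 ≈ 0.00061
  G=192: 192/255≈0.7529 > 0.04045 → ((0.7529+0.055)/1.055)^2.4 ≈ 0.52712
  B=147: 147/255≈0.5765 > 0.04045 → ((0.5765+0.055)/1.055)^2.4 ≈ 0.29177
  L1 = 0.2126×0.00061 + 0.7152×0.52712 + 0.0722×0.29177 ≈ 0.39819
Color 2 (133,116,199):
  R=133: 133/255≈0.5216 > 0.04045 → ((0.5216+0.055)/1.055)^2.4 ≈ 0.23455
  G=116: 116/255≈0.4549 > 0.04045 → ((0.4549+0.055)/1.055)^2.4 ≈ 0.17465
  B=199: 199/255≈0.7804 > 0.04045 → ((0.7804+0.055)/1.055)^2.4 ≈ 0.57112
  L2 = 0.2126×0.23455 + 0.7152×0.17465 + 0.0722×0.57112 ≈ 0.21601
Lighter = 0.39819, Darker = 0.21601
Ratio = (L_lighter + 0.05) / (L_darker + 0.05)
Ratio = (0.39819 + 0.05) / (0.21601 + 0.05) = 0.44819 / 0.26601 ≈ 1.6849
Ratio ≈ 1.68:1


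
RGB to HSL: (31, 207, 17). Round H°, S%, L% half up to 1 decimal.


Normalize: R'=31/255≈0.1216, G'=207/255≈0.8118, B'=17/255≈0.0667
Max=207/255, Min=17/255, Δ=Max-Min=190/255
L = (Max+Min)/2 = (207+17)/510 = 224/510 = 0.43921… → L = 43.9%
L ≤ 0.5 → S = Δ/(Max+Min) = 190/(207+17) = 190/224 = 0.84821… → S = 84.8%
(the 1/255 factors cancel in S and H, so raw channel differences can be used)
Max is G' → H = 60 × ((B-R)/Δ + 2) = 60 × ((17-31)/190 + 2)
  -14/190 + 2 = -0.0736… + 2 = 1.9263…
  H = 60 × 1.9263… = 115.578…° → H = 115.6°
= HSL(115.6°, 84.8%, 43.9%)


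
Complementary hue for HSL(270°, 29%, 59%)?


Complement = opposite side of color wheel = hue + 180°
H' = (270 + 180) mod 360 = 90°
S and L unchanged.
= HSL(90°, 29%, 59%)


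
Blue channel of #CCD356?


Color: #CCD356
R = CC = 204
G = D3 = 211
B = 56 = 86
Blue = 86


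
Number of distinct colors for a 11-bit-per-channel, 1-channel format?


Total bits = 11 bits/channel × 1 channels = 11 bits
Distinct colors = 2^11
= 2,048 colors


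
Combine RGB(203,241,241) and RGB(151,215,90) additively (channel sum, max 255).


Additive: each channel = min(255, C₁+C₂)
R: 203+151 = 354 → 255
G: 241+215 = 456 → 255
B: 241+90 = 331 → 255
= RGB(255, 255, 255)


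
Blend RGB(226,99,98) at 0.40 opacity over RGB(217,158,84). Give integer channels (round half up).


C = α×F + (1-α)×B, with 1-α = 0.60
R: 0.40×226 + 0.60×217 = 90.40 + 130.20 = 220.60 → 221
G: 0.40×99 + 0.60×158 = 39.60 + 94.80 = 134.40 → 134
B: 0.40×98 + 0.60×84 = 39.20 + 50.40 = 89.60 → 90
= RGB(221, 134, 90)


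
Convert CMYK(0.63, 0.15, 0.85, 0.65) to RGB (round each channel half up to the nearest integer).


R = 255 × (1-C) × (1-K) = 255 × 0.37 × 0.35 = 33.0225 → 33
G = 255 × (1-M) × (1-K) = 255 × 0.85 × 0.35 = 75.8625 → 76
B = 255 × (1-Y) × (1-K) = 255 × 0.15 × 0.35 = 13.3875 → 13
= RGB(33, 76, 13)


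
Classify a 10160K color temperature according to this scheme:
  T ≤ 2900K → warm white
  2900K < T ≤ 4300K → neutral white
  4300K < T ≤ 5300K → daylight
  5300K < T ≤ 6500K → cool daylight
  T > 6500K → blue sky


Temperature: 10160K
10160K > 6500K → blue sky
Classification: blue sky


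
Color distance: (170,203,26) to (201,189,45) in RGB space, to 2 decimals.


d = √[(R₁-R₂)² + (G₁-G₂)² + (B₁-B₂)²]
d = √[(170-201)² + (203-189)² + (26-45)²]
d = √[961 + 196 + 361]
d = √1518
d ≈ 38.96


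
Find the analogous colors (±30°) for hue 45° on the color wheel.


Base hue: 45°
Left analog: (45 - 30) mod 360 = 15°
Right analog: (45 + 30) mod 360 = 75°
Analogous hues = 15° and 75°


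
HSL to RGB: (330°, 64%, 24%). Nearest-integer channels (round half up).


H=330°, S=0.64, L=0.24
C = (1-|2L-1|)×S = (1-|-0.52|)×0.64 = 0.3072
H' = H/60 = 330/60 ≈ 5.5000; X = C×(1-|H' mod 2 - 1|) = 0.1536
m = L - C/2 = 0.24 - 0.1536 = 0.0864
Sector ⌊H'⌋ = 5 → (R',G',B') = (0.3072, 0.0, 0.1536)
RGB = ((R'+m)×255, (G'+m)×255, (B'+m)×255) = (100.368, 22.032, 61.2)
Round half up → RGB(100, 22, 61)


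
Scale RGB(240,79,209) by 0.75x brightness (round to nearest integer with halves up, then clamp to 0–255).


Multiply each channel by 0.75, round half up, clamp to [0, 255]
R: 240×0.75 = 180
G: 79×0.75 = 59.25 → round → 59
B: 209×0.75 = 156.75 → round → 157
= RGB(180, 59, 157)


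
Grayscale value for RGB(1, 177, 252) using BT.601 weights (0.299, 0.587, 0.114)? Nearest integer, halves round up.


Gray = 0.299×R + 0.587×G + 0.114×B
Gray = 0.299×1 + 0.587×177 + 0.114×252
Gray = 0.299 + 103.899 + 28.728
Gray = 132.926 → round half up → 133
Gray = 133


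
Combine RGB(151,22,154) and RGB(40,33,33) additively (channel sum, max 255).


Additive: each channel = min(255, C₁+C₂)
R: 151+40 = 191 → 191
G: 22+33 = 55 → 55
B: 154+33 = 187 → 187
= RGB(191, 55, 187)


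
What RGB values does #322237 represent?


32 → 50 (R)
22 → 34 (G)
37 → 55 (B)
= RGB(50, 34, 55)


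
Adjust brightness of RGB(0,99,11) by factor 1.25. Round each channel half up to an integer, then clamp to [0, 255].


Multiply each channel by 1.25, round half up, clamp to [0, 255]
R: 0×1.25 = 0
G: 99×1.25 = 123.75 → round → 124
B: 11×1.25 = 13.75 → round → 14
= RGB(0, 124, 14)


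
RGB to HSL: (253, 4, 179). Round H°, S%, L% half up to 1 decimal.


Normalize: R'=253/255≈0.9922, G'=4/255≈0.0157, B'=179/255≈0.7020
Max=253/255, Min=4/255, Δ=Max-Min=249/255
L = (Max+Min)/2 = (253+4)/510 = 257/510 = 0.50392… → L = 50.4%
L > 0.5 → S = Δ/(2-Max-Min) = 249/(510-253-4) = 249/253 = 0.98418… → S = 98.4%
(the 1/255 factors cancel in S and H, so raw channel differences can be used)
Max is R' → H = 60 × (((G-B)/Δ) mod 6) = 60 × (((4-179)/249) mod 6)
  (-175)/249 = -0.7028…; negative, so add 6 → 5.2971…
  H = 60 × 5.2971… = 317.831…° → H = 317.8°
= HSL(317.8°, 98.4%, 50.4%)


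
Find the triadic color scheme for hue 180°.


Triadic: equally spaced at 120° intervals
H1 = 180°
H2 = (180 + 120) mod 360 = 300°
H3 = (180 + 240) mod 360 = 60°
Triadic = 180°, 300°, 60°


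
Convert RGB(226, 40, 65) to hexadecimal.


R = 226 → E2 (hex)
G = 40 → 28 (hex)
B = 65 → 41 (hex)
Hex = #E22841


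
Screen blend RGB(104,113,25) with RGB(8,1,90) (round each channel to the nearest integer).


Screen: C = 255 - (255-A)×(255-B)/255, rounded to nearest integer
R: 255 - (255-104)×(255-8)/255 = 255 - 37297/255 ≈ 255 - 146.263 = 108.737 → 109
G: 255 - (255-113)×(255-1)/255 = 255 - 36068/255 ≈ 255 - 141.443 = 113.557 → 114
B: 255 - (255-25)×(255-90)/255 = 255 - 37950/255 ≈ 255 - 148.824 = 106.176 → 106
= RGB(109, 114, 106)


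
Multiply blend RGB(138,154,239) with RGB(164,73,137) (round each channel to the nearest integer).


Multiply: C = A×B/255, rounded to nearest integer
R: 138×164/255 = 22632/255 ≈ 88.753 → 89
G: 154×73/255 = 11242/255 ≈ 44.086 → 44
B: 239×137/255 = 32743/255 ≈ 128.404 → 128
= RGB(89, 44, 128)


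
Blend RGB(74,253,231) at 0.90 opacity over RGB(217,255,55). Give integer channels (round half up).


C = α×F + (1-α)×B, with 1-α = 0.10
R: 0.90×74 + 0.10×217 = 66.60 + 21.70 = 88.30 → 88
G: 0.90×253 + 0.10×255 = 227.70 + 25.50 = 253.20 → 253
B: 0.90×231 + 0.10×55 = 207.90 + 5.50 = 213.40 → 213
= RGB(88, 253, 213)


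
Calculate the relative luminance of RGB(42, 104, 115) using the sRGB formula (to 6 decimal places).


Linearize each channel (sRGB transfer function): c = v/255; c_lin = c/12.92 if c ≤ 0.04045, else ((c+0.055)/1.055)^2.4
  R: 42/255 ≈ 0.164706 > 0.04045 → ((0.164706+0.055)/1.055)^2.4 ≈ 0.023153
  G: 104/255 ≈ 0.407843 > 0.04045 → ((0.407843+0.055)/1.055)^2.4 ≈ 0.138432
  B: 115/255 ≈ 0.450980 > 0.04045 → ((0.450980+0.055)/1.055)^2.4 ≈ 0.171441
R_lin = 0.023153, G_lin = 0.138432, B_lin = 0.171441
L = 0.2126×R + 0.7152×G + 0.0722×B
L = 0.2126×0.023153 + 0.7152×0.138432 + 0.0722×0.171441
L ≈ 0.116307


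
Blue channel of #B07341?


Color: #B07341
R = B0 = 176
G = 73 = 115
B = 41 = 65
Blue = 65


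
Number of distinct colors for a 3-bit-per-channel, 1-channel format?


Total bits = 3 bits/channel × 1 channels = 3 bits
Distinct colors = 2^3
= 8 colors


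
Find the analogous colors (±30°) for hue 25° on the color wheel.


Base hue: 25°
Left analog: (25 - 30) mod 360 = 355°
Right analog: (25 + 30) mod 360 = 55°
Analogous hues = 355° and 55°


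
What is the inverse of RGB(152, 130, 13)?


Invert: (255-R, 255-G, 255-B)
R: 255-152 = 103
G: 255-130 = 125
B: 255-13 = 242
= RGB(103, 125, 242)


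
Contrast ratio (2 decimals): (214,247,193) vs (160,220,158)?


Linearize each sRGB channel c=v/255: c/12.92 if c ≤ 0.04045 else ((c+0.055)/1.055)^2.4
L = 0.2126×R_lin + 0.7152×G_lin + 0.0722×B_lin
Color 1 (214,247,193):
  R=214: 214/255≈0.8392 > 0.04045 → ((0.8392+0.055)/1.055)^2.4 ≈ 0.67244
  G=247: 247/255≈0.9686 > 0.04045 → ((0.9686+0.055)/1.055)^2.4 ≈ 0.93011
  B=193: 193/255≈0.7569 > 0.04045 → ((0.7569+0.055)/1.055)^2.4 ≈ 0.53328
  L1 = 0.2126×0.67244 + 0.7152×0.93011 + 0.0722×0.53328 ≈ 0.84668
Color 2 (160,220,158):
  R=160: 160/255≈0.6275 > 0.04045 → ((0.6275+0.055)/1.055)^2.4 ≈ 0.35153
  G=220: 220/255≈0.8627 > 0.04045 → ((0.8627+0.055)/1.055)^2.4 ≈ 0.71569
  B=158: 158/255≈0.6196 > 0.04045 → ((0.6196+0.055)/1.055)^2.4 ≈ 0.34191
  L2 = 0.2126×0.35153 + 0.7152×0.71569 + 0.0722×0.34191 ≈ 0.61129
Lighter = 0.84668, Darker = 0.61129
Ratio = (L_lighter + 0.05) / (L_darker + 0.05)
Ratio = (0.84668 + 0.05) / (0.61129 + 0.05) = 0.89668 / 0.66129 ≈ 1.3560
Ratio ≈ 1.36:1


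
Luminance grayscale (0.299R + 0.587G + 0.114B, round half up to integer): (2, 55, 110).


Gray = 0.299×R + 0.587×G + 0.114×B
Gray = 0.299×2 + 0.587×55 + 0.114×110
Gray = 0.598 + 32.285 + 12.540
Gray = 45.423 → round half up → 45
Gray = 45


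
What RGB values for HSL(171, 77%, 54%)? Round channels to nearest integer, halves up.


H=171°, S=0.77, L=0.54
C = (1-|2L-1|)×S = (1-|0.08|)×0.77 = 0.7084
H' = H/60 = 171/60 ≈ 2.8500; X = C×(1-|H' mod 2 - 1|) = 0.60214
m = L - C/2 = 0.54 - 0.3542 = 0.1858
Sector ⌊H'⌋ = 2 → (R',G',B') = (0.0, 0.7084, 0.60214)
RGB = ((R'+m)×255, (G'+m)×255, (B'+m)×255) = (47.379, 228.021, 200.9247)
Round half up → RGB(47, 228, 201)


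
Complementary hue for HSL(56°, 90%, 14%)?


Complement = opposite side of color wheel = hue + 180°
H' = (56 + 180) mod 360 = 236°
S and L unchanged.
= HSL(236°, 90%, 14%)


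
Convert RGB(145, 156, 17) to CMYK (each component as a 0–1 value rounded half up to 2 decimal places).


R'=145/255≈0.5686, G'=156/255≈0.6118, B'=17/255≈0.0667
K = 1 - max(R',G',B') = 1 - 156/255 = 99/255 = 0.38823… → 0.39
(1-R'-K)/(1-K) simplifies to (max-R)/max with max = 156:
C = (156-145)/156 = 11/156 = 0.07051… → 0.07
M = (156-156)/156 = 0/156 = 0 → 0.00
Y = (156-17)/156 = 139/156 = 0.89102… → 0.89
= CMYK(0.07, 0.00, 0.89, 0.39)


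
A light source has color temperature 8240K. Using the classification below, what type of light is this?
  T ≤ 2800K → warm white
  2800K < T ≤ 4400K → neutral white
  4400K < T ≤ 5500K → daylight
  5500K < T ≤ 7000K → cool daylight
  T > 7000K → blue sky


Temperature: 8240K
8240K > 7000K → blue sky
Classification: blue sky


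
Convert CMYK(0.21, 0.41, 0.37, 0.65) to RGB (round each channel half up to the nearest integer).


R = 255 × (1-C) × (1-K) = 255 × 0.79 × 0.35 = 70.5075 → 71
G = 255 × (1-M) × (1-K) = 255 × 0.59 × 0.35 = 52.6575 → 53
B = 255 × (1-Y) × (1-K) = 255 × 0.63 × 0.35 = 56.2275 → 56
= RGB(71, 53, 56)


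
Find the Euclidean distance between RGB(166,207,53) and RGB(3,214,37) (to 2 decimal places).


d = √[(R₁-R₂)² + (G₁-G₂)² + (B₁-B₂)²]
d = √[(166-3)² + (207-214)² + (53-37)²]
d = √[26569 + 49 + 256]
d = √26874
d ≈ 163.93


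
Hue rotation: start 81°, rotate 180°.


New hue = (H + rotation) mod 360
New hue = (81 + 180) mod 360
= 261 mod 360
= 261°


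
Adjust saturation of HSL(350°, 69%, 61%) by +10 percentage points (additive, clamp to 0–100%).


Original S = 69%
Adjustment = +10 percentage points
New S = 69 + (10) = 79
Clamp to [0, 100] → 79
= HSL(350°, 79%, 61%)


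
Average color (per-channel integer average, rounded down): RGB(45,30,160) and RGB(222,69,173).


Midpoint: each channel = ⌊(C₁+C₂)/2⌋
R: ⌊(45+222)/2⌋ = 133
G: ⌊(30+69)/2⌋ = 49
B: ⌊(160+173)/2⌋ = 166
= RGB(133, 49, 166)


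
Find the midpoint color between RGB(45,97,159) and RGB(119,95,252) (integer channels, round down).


Midpoint: each channel = ⌊(C₁+C₂)/2⌋
R: ⌊(45+119)/2⌋ = 82
G: ⌊(97+95)/2⌋ = 96
B: ⌊(159+252)/2⌋ = 205
= RGB(82, 96, 205)


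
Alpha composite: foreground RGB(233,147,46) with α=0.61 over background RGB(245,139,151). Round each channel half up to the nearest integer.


C = α×F + (1-α)×B, with 1-α = 0.39
R: 0.61×233 + 0.39×245 = 142.13 + 95.55 = 237.68 → 238
G: 0.61×147 + 0.39×139 = 89.67 + 54.21 = 143.88 → 144
B: 0.61×46 + 0.39×151 = 28.06 + 58.89 = 86.95 → 87
= RGB(238, 144, 87)


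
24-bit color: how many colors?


Colors = 2^bits = 2^24
= 16,777,216 colors


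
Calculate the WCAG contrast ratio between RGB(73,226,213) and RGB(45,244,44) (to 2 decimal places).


Linearize each sRGB channel c=v/255: c/12.92 if c ≤ 0.04045 else ((c+0.055)/1.055)^2.4
L = 0.2126×R_lin + 0.7152×G_lin + 0.0722×B_lin
Color 1 (73,226,213):
  R=73: 73/255≈0.2863 > 0.04045 → ((0.2863+0.055)/1.055)^2.4 ≈ 0.06663
  G=226: 226/255≈0.8863 > 0.04045 → ((0.8863+0.055)/1.055)^2.4 ≈ 0.76052
  B=213: 213/255≈0.8353 > 0.04045 → ((0.8353+0.055)/1.055)^2.4 ≈ 0.66539
  L1 = 0.2126×0.06663 + 0.7152×0.76052 + 0.0722×0.66539 ≈ 0.60613
Color 2 (45,244,44):
  R=45: 45/255≈0.1765 > 0.04045 → ((0.1765+0.055)/1.055)^2.4 ≈ 0.02624
  G=244: 244/255≈0.9569 > 0.04045 → ((0.9569+0.055)/1.055)^2.4 ≈ 0.90466
  B=44: 44/255≈0.1725 > 0.04045 → ((0.1725+0.055)/1.055)^2.4 ≈ 0.02519
  L2 = 0.2126×0.02624 + 0.7152×0.90466 + 0.0722×0.02519 ≈ 0.65441
Lighter = 0.65441, Darker = 0.60613
Ratio = (L_lighter + 0.05) / (L_darker + 0.05)
Ratio = (0.65441 + 0.05) / (0.60613 + 0.05) = 0.70441 / 0.65613 ≈ 1.0736
Ratio ≈ 1.07:1


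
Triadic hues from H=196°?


Triadic: equally spaced at 120° intervals
H1 = 196°
H2 = (196 + 120) mod 360 = 316°
H3 = (196 + 240) mod 360 = 76°
Triadic = 196°, 316°, 76°


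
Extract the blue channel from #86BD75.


Color: #86BD75
R = 86 = 134
G = BD = 189
B = 75 = 117
Blue = 117


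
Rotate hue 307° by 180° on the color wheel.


New hue = (H + rotation) mod 360
New hue = (307 + 180) mod 360
= 487 mod 360
= 127°


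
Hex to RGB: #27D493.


27 → 39 (R)
D4 → 212 (G)
93 → 147 (B)
= RGB(39, 212, 147)


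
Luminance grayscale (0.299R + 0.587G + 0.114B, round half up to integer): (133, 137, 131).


Gray = 0.299×R + 0.587×G + 0.114×B
Gray = 0.299×133 + 0.587×137 + 0.114×131
Gray = 39.767 + 80.419 + 14.934
Gray = 135.120 → round half up → 135
Gray = 135


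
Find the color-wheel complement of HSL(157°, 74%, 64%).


Complement = opposite side of color wheel = hue + 180°
H' = (157 + 180) mod 360 = 337°
S and L unchanged.
= HSL(337°, 74%, 64%)


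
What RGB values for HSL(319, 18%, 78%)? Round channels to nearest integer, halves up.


H=319°, S=0.18, L=0.78
C = (1-|2L-1|)×S = (1-|0.56|)×0.18 = 0.0792
H' = H/60 = 319/60 ≈ 5.3167; X = C×(1-|H' mod 2 - 1|) = 0.05412
m = L - C/2 = 0.78 - 0.0396 = 0.7404
Sector ⌊H'⌋ = 5 → (R',G',B') = (0.0792, 0.0, 0.05412)
RGB = ((R'+m)×255, (G'+m)×255, (B'+m)×255) = (208.998, 188.802, 202.6026)
Round half up → RGB(209, 189, 203)


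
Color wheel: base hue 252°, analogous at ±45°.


Base hue: 252°
Left analog: (252 - 45) mod 360 = 207°
Right analog: (252 + 45) mod 360 = 297°
Analogous hues = 207° and 297°


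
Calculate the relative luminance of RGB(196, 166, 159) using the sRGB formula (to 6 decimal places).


Linearize each channel (sRGB transfer function): c = v/255; c_lin = c/12.92 if c ≤ 0.04045, else ((c+0.055)/1.055)^2.4
  R: 196/255 ≈ 0.768627 > 0.04045 → ((0.768627+0.055)/1.055)^2.4 ≈ 0.552011
  G: 166/255 ≈ 0.650980 > 0.04045 → ((0.650980+0.055)/1.055)^2.4 ≈ 0.381326
  B: 159/255 ≈ 0.623529 > 0.04045 → ((0.623529+0.055)/1.055)^2.4 ≈ 0.346704
R_lin = 0.552011, G_lin = 0.381326, B_lin = 0.346704
L = 0.2126×R + 0.7152×G + 0.0722×B
L = 0.2126×0.552011 + 0.7152×0.381326 + 0.0722×0.346704
L ≈ 0.415114


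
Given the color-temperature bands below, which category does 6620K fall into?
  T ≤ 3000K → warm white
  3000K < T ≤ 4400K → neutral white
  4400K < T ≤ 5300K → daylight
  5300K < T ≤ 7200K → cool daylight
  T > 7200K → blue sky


Temperature: 6620K
5300K < 6620K ≤ 7200K → cool daylight
Classification: cool daylight


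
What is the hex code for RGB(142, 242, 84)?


R = 142 → 8E (hex)
G = 242 → F2 (hex)
B = 84 → 54 (hex)
Hex = #8EF254


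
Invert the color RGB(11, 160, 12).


Invert: (255-R, 255-G, 255-B)
R: 255-11 = 244
G: 255-160 = 95
B: 255-12 = 243
= RGB(244, 95, 243)


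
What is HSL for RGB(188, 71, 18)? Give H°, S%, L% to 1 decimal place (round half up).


Normalize: R'=188/255≈0.7373, G'=71/255≈0.2784, B'=18/255≈0.0706
Max=188/255, Min=18/255, Δ=Max-Min=170/255
L = (Max+Min)/2 = (188+18)/510 = 206/510 = 0.40392… → L = 40.4%
L ≤ 0.5 → S = Δ/(Max+Min) = 170/(188+18) = 170/206 = 0.82524… → S = 82.5%
(the 1/255 factors cancel in S and H, so raw channel differences can be used)
Max is R' → H = 60 × (((G-B)/Δ) mod 6) = 60 × (((71-18)/170) mod 6)
  53/170 = 0.3117…
  H = 60 × 0.3117… = 18.705…° → H = 18.7°
= HSL(18.7°, 82.5%, 40.4%)


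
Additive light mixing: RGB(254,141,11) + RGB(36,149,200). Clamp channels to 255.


Additive: each channel = min(255, C₁+C₂)
R: 254+36 = 290 → 255
G: 141+149 = 290 → 255
B: 11+200 = 211 → 211
= RGB(255, 255, 211)


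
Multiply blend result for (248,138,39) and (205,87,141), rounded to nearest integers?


Multiply: C = A×B/255, rounded to nearest integer
R: 248×205/255 = 50840/255 ≈ 199.373 → 199
G: 138×87/255 = 12006/255 ≈ 47.082 → 47
B: 39×141/255 = 5499/255 ≈ 21.565 → 22
= RGB(199, 47, 22)


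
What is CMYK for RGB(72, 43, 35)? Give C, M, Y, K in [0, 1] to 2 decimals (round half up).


R'=72/255≈0.2824, G'=43/255≈0.1686, B'=35/255≈0.1373
K = 1 - max(R',G',B') = 1 - 72/255 = 183/255 = 0.71764… → 0.72
(1-R'-K)/(1-K) simplifies to (max-R)/max with max = 72:
C = (72-72)/72 = 0/72 = 0 → 0.00
M = (72-43)/72 = 29/72 = 0.40277… → 0.40
Y = (72-35)/72 = 37/72 = 0.51388… → 0.51
= CMYK(0.00, 0.40, 0.51, 0.72)


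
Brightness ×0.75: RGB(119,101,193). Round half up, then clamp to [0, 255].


Multiply each channel by 0.75, round half up, clamp to [0, 255]
R: 119×0.75 = 89.25 → round → 89
G: 101×0.75 = 75.75 → round → 76
B: 193×0.75 = 144.75 → round → 145
= RGB(89, 76, 145)


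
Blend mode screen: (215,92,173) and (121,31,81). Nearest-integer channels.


Screen: C = 255 - (255-A)×(255-B)/255, rounded to nearest integer
R: 255 - (255-215)×(255-121)/255 = 255 - 5360/255 ≈ 255 - 21.020 = 233.980 → 234
G: 255 - (255-92)×(255-31)/255 = 255 - 36512/255 ≈ 255 - 143.184 = 111.816 → 112
B: 255 - (255-173)×(255-81)/255 = 255 - 14268/255 ≈ 255 - 55.953 = 199.047 → 199
= RGB(234, 112, 199)


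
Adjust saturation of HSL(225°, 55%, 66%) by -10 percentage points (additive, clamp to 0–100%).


Original S = 55%
Adjustment = -10 percentage points
New S = 55 + (-10) = 45
Clamp to [0, 100] → 45
= HSL(225°, 45%, 66%)


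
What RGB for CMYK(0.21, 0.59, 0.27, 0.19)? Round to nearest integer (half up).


R = 255 × (1-C) × (1-K) = 255 × 0.79 × 0.81 = 163.1745 → 163
G = 255 × (1-M) × (1-K) = 255 × 0.41 × 0.81 = 84.6855 → 85
B = 255 × (1-Y) × (1-K) = 255 × 0.73 × 0.81 = 150.7815 → 151
= RGB(163, 85, 151)


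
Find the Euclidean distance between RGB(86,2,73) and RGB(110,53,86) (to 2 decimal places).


d = √[(R₁-R₂)² + (G₁-G₂)² + (B₁-B₂)²]
d = √[(86-110)² + (2-53)² + (73-86)²]
d = √[576 + 2601 + 169]
d = √3346
d ≈ 57.84


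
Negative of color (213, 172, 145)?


Invert: (255-R, 255-G, 255-B)
R: 255-213 = 42
G: 255-172 = 83
B: 255-145 = 110
= RGB(42, 83, 110)


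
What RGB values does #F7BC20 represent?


F7 → 247 (R)
BC → 188 (G)
20 → 32 (B)
= RGB(247, 188, 32)


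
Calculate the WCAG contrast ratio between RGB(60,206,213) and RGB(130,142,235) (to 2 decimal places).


Linearize each sRGB channel c=v/255: c/12.92 if c ≤ 0.04045 else ((c+0.055)/1.055)^2.4
L = 0.2126×R_lin + 0.7152×G_lin + 0.0722×B_lin
Color 1 (60,206,213):
  R=60: 60/255≈0.2353 > 0.04045 → ((0.2353+0.055)/1.055)^2.4 ≈ 0.04519
  G=206: 206/255≈0.8078 > 0.04045 → ((0.8078+0.055)/1.055)^2.4 ≈ 0.61721
  B=213: 213/255≈0.8353 > 0.04045 → ((0.8353+0.055)/1.055)^2.4 ≈ 0.66539
  L1 = 0.2126×0.04519 + 0.7152×0.61721 + 0.0722×0.66539 ≈ 0.49907
Color 2 (130,142,235):
  R=130: 130/255≈0.5098 > 0.04045 → ((0.5098+0.055)/1.055)^2.4 ≈ 0.22323
  G=142: 142/255≈0.5569 > 0.04045 → ((0.5569+0.055)/1.055)^2.4 ≈ 0.27050
  B=235: 235/255≈0.9216 > 0.04045 → ((0.9216+0.055)/1.055)^2.4 ≈ 0.83077
  L2 = 0.2126×0.22323 + 0.7152×0.27050 + 0.0722×0.83077 ≈ 0.30090
Lighter = 0.49907, Darker = 0.30090
Ratio = (L_lighter + 0.05) / (L_darker + 0.05)
Ratio = (0.49907 + 0.05) / (0.30090 + 0.05) = 0.54907 / 0.35090 ≈ 1.5648
Ratio ≈ 1.56:1


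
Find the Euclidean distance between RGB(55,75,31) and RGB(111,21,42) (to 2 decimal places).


d = √[(R₁-R₂)² + (G₁-G₂)² + (B₁-B₂)²]
d = √[(55-111)² + (75-21)² + (31-42)²]
d = √[3136 + 2916 + 121]
d = √6173
d ≈ 78.57


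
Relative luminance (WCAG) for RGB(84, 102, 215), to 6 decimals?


Linearize each channel (sRGB transfer function): c = v/255; c_lin = c/12.92 if c ≤ 0.04045, else ((c+0.055)/1.055)^2.4
  R: 84/255 ≈ 0.329412 > 0.04045 → ((0.329412+0.055)/1.055)^2.4 ≈ 0.088656
  G: 102/255 ≈ 0.400000 > 0.04045 → ((0.400000+0.055)/1.055)^2.4 ≈ 0.132868
  B: 215/255 ≈ 0.843137 > 0.04045 → ((0.843137+0.055)/1.055)^2.4 ≈ 0.679542
R_lin = 0.088656, G_lin = 0.132868, B_lin = 0.679542
L = 0.2126×R + 0.7152×G + 0.0722×B
L = 0.2126×0.088656 + 0.7152×0.132868 + 0.0722×0.679542
L ≈ 0.162939


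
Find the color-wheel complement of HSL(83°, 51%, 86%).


Complement = opposite side of color wheel = hue + 180°
H' = (83 + 180) mod 360 = 263°
S and L unchanged.
= HSL(263°, 51%, 86%)


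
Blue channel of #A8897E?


Color: #A8897E
R = A8 = 168
G = 89 = 137
B = 7E = 126
Blue = 126


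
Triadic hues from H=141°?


Triadic: equally spaced at 120° intervals
H1 = 141°
H2 = (141 + 120) mod 360 = 261°
H3 = (141 + 240) mod 360 = 21°
Triadic = 141°, 261°, 21°


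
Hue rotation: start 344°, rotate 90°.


New hue = (H + rotation) mod 360
New hue = (344 + 90) mod 360
= 434 mod 360
= 74°


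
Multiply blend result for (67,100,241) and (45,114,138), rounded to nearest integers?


Multiply: C = A×B/255, rounded to nearest integer
R: 67×45/255 = 3015/255 ≈ 11.824 → 12
G: 100×114/255 = 11400/255 ≈ 44.706 → 45
B: 241×138/255 = 33258/255 ≈ 130.424 → 130
= RGB(12, 45, 130)


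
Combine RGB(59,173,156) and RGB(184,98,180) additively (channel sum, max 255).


Additive: each channel = min(255, C₁+C₂)
R: 59+184 = 243 → 243
G: 173+98 = 271 → 255
B: 156+180 = 336 → 255
= RGB(243, 255, 255)


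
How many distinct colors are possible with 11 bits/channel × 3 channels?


Total bits = 11 bits/channel × 3 channels = 33 bits
Distinct colors = 2^33
= 8,589,934,592 colors


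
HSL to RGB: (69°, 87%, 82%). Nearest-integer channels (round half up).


H=69°, S=0.87, L=0.82
C = (1-|2L-1|)×S = (1-|0.64|)×0.87 = 0.3132
H' = H/60 = 69/60 ≈ 1.1500; X = C×(1-|H' mod 2 - 1|) = 0.26622
m = L - C/2 = 0.82 - 0.1566 = 0.6634
Sector ⌊H'⌋ = 1 → (R',G',B') = (0.26622, 0.3132, 0.0)
RGB = ((R'+m)×255, (G'+m)×255, (B'+m)×255) = (237.0531, 249.033, 169.167)
Round half up → RGB(237, 249, 169)


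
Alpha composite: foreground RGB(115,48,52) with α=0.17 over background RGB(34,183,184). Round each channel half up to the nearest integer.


C = α×F + (1-α)×B, with 1-α = 0.83
R: 0.17×115 + 0.83×34 = 19.55 + 28.22 = 47.77 → 48
G: 0.17×48 + 0.83×183 = 8.16 + 151.89 = 160.05 → 160
B: 0.17×52 + 0.83×184 = 8.84 + 152.72 = 161.56 → 162
= RGB(48, 160, 162)


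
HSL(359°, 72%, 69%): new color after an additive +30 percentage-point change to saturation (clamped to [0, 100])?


Original S = 72%
Adjustment = +30 percentage points
New S = 72 + (30) = 102
Clamp to [0, 100] → 100
= HSL(359°, 100%, 69%)


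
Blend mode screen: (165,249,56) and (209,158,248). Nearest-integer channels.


Screen: C = 255 - (255-A)×(255-B)/255, rounded to nearest integer
R: 255 - (255-165)×(255-209)/255 = 255 - 4140/255 ≈ 255 - 16.235 = 238.765 → 239
G: 255 - (255-249)×(255-158)/255 = 255 - 582/255 ≈ 255 - 2.282 = 252.718 → 253
B: 255 - (255-56)×(255-248)/255 = 255 - 1393/255 ≈ 255 - 5.463 = 249.537 → 250
= RGB(239, 253, 250)


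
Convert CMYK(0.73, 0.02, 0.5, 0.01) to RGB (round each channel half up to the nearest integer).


R = 255 × (1-C) × (1-K) = 255 × 0.27 × 0.99 = 68.1615 → 68
G = 255 × (1-M) × (1-K) = 255 × 0.98 × 0.99 = 247.401 → 247
B = 255 × (1-Y) × (1-K) = 255 × 0.50 × 0.99 = 126.225 → 126
= RGB(68, 247, 126)


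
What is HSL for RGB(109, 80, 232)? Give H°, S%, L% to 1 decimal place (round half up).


Normalize: R'=109/255≈0.4275, G'=80/255≈0.3137, B'=232/255≈0.9098
Max=232/255, Min=80/255, Δ=Max-Min=152/255
L = (Max+Min)/2 = (232+80)/510 = 312/510 = 0.61176… → L = 61.2%
L > 0.5 → S = Δ/(2-Max-Min) = 152/(510-232-80) = 152/198 = 0.76767… → S = 76.8%
(the 1/255 factors cancel in S and H, so raw channel differences can be used)
Max is B' → H = 60 × ((R-G)/Δ + 4) = 60 × ((109-80)/152 + 4)
  29/152 + 4 = 0.1907… + 4 = 4.1907…
  H = 60 × 4.1907… = 251.447…° → H = 251.4°
= HSL(251.4°, 76.8%, 61.2%)


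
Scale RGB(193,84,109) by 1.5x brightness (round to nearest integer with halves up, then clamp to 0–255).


Multiply each channel by 1.5, round half up, clamp to [0, 255]
R: 193×1.5 = 289.5 → round → 290 → clamp → 255
G: 84×1.5 = 126
B: 109×1.5 = 163.5 → round → 164
= RGB(255, 126, 164)


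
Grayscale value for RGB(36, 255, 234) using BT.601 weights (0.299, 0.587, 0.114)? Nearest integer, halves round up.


Gray = 0.299×R + 0.587×G + 0.114×B
Gray = 0.299×36 + 0.587×255 + 0.114×234
Gray = 10.764 + 149.685 + 26.676
Gray = 187.125 → round half up → 187
Gray = 187


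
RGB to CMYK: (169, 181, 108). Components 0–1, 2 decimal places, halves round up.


R'=169/255≈0.6627, G'=181/255≈0.7098, B'=108/255≈0.4235
K = 1 - max(R',G',B') = 1 - 181/255 = 74/255 = 0.29019… → 0.29
(1-R'-K)/(1-K) simplifies to (max-R)/max with max = 181:
C = (181-169)/181 = 12/181 = 0.06629… → 0.07
M = (181-181)/181 = 0/181 = 0 → 0.00
Y = (181-108)/181 = 73/181 = 0.40331… → 0.40
= CMYK(0.07, 0.00, 0.40, 0.29)


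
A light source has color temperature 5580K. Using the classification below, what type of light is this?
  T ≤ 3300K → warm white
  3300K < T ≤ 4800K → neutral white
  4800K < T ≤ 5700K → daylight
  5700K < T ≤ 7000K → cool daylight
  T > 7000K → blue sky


Temperature: 5580K
4800K < 5580K ≤ 5700K → daylight
Classification: daylight


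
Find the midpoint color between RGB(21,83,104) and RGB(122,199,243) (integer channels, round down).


Midpoint: each channel = ⌊(C₁+C₂)/2⌋
R: ⌊(21+122)/2⌋ = 71
G: ⌊(83+199)/2⌋ = 141
B: ⌊(104+243)/2⌋ = 173
= RGB(71, 141, 173)


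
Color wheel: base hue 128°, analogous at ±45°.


Base hue: 128°
Left analog: (128 - 45) mod 360 = 83°
Right analog: (128 + 45) mod 360 = 173°
Analogous hues = 83° and 173°


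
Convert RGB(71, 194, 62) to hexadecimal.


R = 71 → 47 (hex)
G = 194 → C2 (hex)
B = 62 → 3E (hex)
Hex = #47C23E


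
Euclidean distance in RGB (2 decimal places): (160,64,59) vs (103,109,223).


d = √[(R₁-R₂)² + (G₁-G₂)² + (B₁-B₂)²]
d = √[(160-103)² + (64-109)² + (59-223)²]
d = √[3249 + 2025 + 26896]
d = √32170
d ≈ 179.36


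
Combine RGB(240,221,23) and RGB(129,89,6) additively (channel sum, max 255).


Additive: each channel = min(255, C₁+C₂)
R: 240+129 = 369 → 255
G: 221+89 = 310 → 255
B: 23+6 = 29 → 29
= RGB(255, 255, 29)


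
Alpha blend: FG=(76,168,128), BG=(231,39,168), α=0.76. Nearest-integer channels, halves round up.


C = α×F + (1-α)×B, with 1-α = 0.24
R: 0.76×76 + 0.24×231 = 57.76 + 55.44 = 113.20 → 113
G: 0.76×168 + 0.24×39 = 127.68 + 9.36 = 137.04 → 137
B: 0.76×128 + 0.24×168 = 97.28 + 40.32 = 137.60 → 138
= RGB(113, 137, 138)


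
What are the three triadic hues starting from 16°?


Triadic: equally spaced at 120° intervals
H1 = 16°
H2 = (16 + 120) mod 360 = 136°
H3 = (16 + 240) mod 360 = 256°
Triadic = 16°, 136°, 256°


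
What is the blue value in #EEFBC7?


Color: #EEFBC7
R = EE = 238
G = FB = 251
B = C7 = 199
Blue = 199


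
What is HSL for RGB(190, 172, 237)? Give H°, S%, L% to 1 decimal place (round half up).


Normalize: R'=190/255≈0.7451, G'=172/255≈0.6745, B'=237/255≈0.9294
Max=237/255, Min=172/255, Δ=Max-Min=65/255
L = (Max+Min)/2 = (237+172)/510 = 409/510 = 0.80196… → L = 80.2%
L > 0.5 → S = Δ/(2-Max-Min) = 65/(510-237-172) = 65/101 = 0.64356… → S = 64.4%
(the 1/255 factors cancel in S and H, so raw channel differences can be used)
Max is B' → H = 60 × ((R-G)/Δ + 4) = 60 × ((190-172)/65 + 4)
  18/65 + 4 = 0.2769… + 4 = 4.2769…
  H = 60 × 4.2769… = 256.615…° → H = 256.6°
= HSL(256.6°, 64.4%, 80.2%)


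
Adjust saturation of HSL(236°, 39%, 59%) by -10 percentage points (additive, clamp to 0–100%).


Original S = 39%
Adjustment = -10 percentage points
New S = 39 + (-10) = 29
Clamp to [0, 100] → 29
= HSL(236°, 29%, 59%)


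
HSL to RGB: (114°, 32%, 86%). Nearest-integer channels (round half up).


H=114°, S=0.32, L=0.86
C = (1-|2L-1|)×S = (1-|0.72|)×0.32 = 0.0896
H' = H/60 = 114/60 ≈ 1.9000; X = C×(1-|H' mod 2 - 1|) = 0.00896
m = L - C/2 = 0.86 - 0.0448 = 0.8152
Sector ⌊H'⌋ = 1 → (R',G',B') = (0.00896, 0.0896, 0.0)
RGB = ((R'+m)×255, (G'+m)×255, (B'+m)×255) = (210.1608, 230.724, 207.876)
Round half up → RGB(210, 231, 208)


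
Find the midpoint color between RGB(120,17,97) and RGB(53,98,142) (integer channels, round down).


Midpoint: each channel = ⌊(C₁+C₂)/2⌋
R: ⌊(120+53)/2⌋ = 86
G: ⌊(17+98)/2⌋ = 57
B: ⌊(97+142)/2⌋ = 119
= RGB(86, 57, 119)


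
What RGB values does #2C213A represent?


2C → 44 (R)
21 → 33 (G)
3A → 58 (B)
= RGB(44, 33, 58)


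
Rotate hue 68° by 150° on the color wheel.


New hue = (H + rotation) mod 360
New hue = (68 + 150) mod 360
= 218 mod 360
= 218°


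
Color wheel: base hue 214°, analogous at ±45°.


Base hue: 214°
Left analog: (214 - 45) mod 360 = 169°
Right analog: (214 + 45) mod 360 = 259°
Analogous hues = 169° and 259°


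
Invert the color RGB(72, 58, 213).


Invert: (255-R, 255-G, 255-B)
R: 255-72 = 183
G: 255-58 = 197
B: 255-213 = 42
= RGB(183, 197, 42)


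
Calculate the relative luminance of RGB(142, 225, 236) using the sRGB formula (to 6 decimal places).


Linearize each channel (sRGB transfer function): c = v/255; c_lin = c/12.92 if c ≤ 0.04045, else ((c+0.055)/1.055)^2.4
  R: 142/255 ≈ 0.556863 > 0.04045 → ((0.556863+0.055)/1.055)^2.4 ≈ 0.270498
  G: 225/255 ≈ 0.882353 > 0.04045 → ((0.882353+0.055)/1.055)^2.4 ≈ 0.752942
  B: 236/255 ≈ 0.925490 > 0.04045 → ((0.925490+0.055)/1.055)^2.4 ≈ 0.838799
R_lin = 0.270498, G_lin = 0.752942, B_lin = 0.838799
L = 0.2126×R + 0.7152×G + 0.0722×B
L = 0.2126×0.270498 + 0.7152×0.752942 + 0.0722×0.838799
L ≈ 0.656573


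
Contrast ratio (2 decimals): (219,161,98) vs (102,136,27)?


Linearize each sRGB channel c=v/255: c/12.92 if c ≤ 0.04045 else ((c+0.055)/1.055)^2.4
L = 0.2126×R_lin + 0.7152×G_lin + 0.0722×B_lin
Color 1 (219,161,98):
  R=219: 219/255≈0.8588 > 0.04045 → ((0.8588+0.055)/1.055)^2.4 ≈ 0.70838
  G=161: 161/255≈0.6314 > 0.04045 → ((0.6314+0.055)/1.055)^2.4 ≈ 0.35640
  B=98: 98/255≈0.3843 > 0.04045 → ((0.3843+0.055)/1.055)^2.4 ≈ 0.12214
  L1 = 0.2126×0.70838 + 0.7152×0.35640 + 0.0722×0.12214 ≈ 0.41432
Color 2 (102,136,27):
  R=102: 102/255≈0.4000 > 0.04045 → ((0.4000+0.055)/1.055)^2.4 ≈ 0.13287
  G=136: 136/255≈0.5333 > 0.04045 → ((0.5333+0.055)/1.055)^2.4 ≈ 0.24620
  B=27: 27/255≈0.1059 > 0.04045 → ((0.1059+0.055)/1.055)^2.4 ≈ 0.01096
  L2 = 0.2126×0.13287 + 0.7152×0.24620 + 0.0722×0.01096 ≈ 0.20512
Lighter = 0.41432, Darker = 0.20512
Ratio = (L_lighter + 0.05) / (L_darker + 0.05)
Ratio = (0.41432 + 0.05) / (0.20512 + 0.05) = 0.46432 / 0.25512 ≈ 1.8200
Ratio ≈ 1.82:1
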